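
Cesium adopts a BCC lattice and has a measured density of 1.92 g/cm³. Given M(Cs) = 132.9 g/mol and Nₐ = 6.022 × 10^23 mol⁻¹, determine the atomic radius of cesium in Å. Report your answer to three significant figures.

For a BCC cell (Z = 2), a³ = Z·M/(N_A·ρ) = 2 × 132.9 / (6.022 × 10²³ × 1.920) = 2.299 × 10^-22 cm³, so a = 6.126 × 10^-8 cm = 6.126 Å.
Atoms touch along the body diagonal, so √3·a = 4r, so r = 0.4330 × a = 2.65 Å.

2.65 Å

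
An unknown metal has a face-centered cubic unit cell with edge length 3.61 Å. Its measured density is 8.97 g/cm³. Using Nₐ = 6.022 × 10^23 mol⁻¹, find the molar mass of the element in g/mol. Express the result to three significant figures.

63.5 g/mol

An FCC cell has Z = 4 atoms; a = 3.610 × 10^-8 cm.
M = ρ·N_A·a³/Z = 8.97 × 6.022 × 10²³ × 4.705 × 10^-23 / 4 = 63.5 g/mol.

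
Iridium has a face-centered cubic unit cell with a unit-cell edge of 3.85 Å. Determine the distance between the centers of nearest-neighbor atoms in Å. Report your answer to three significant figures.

2.72 Å

In an FCC structure, atoms touch along the face diagonal, so √2·a = 4r; the nearest-neighbor distance equals 2r = 0.7071·a.
d = 0.7071 × 3.85 = 2.72 Å.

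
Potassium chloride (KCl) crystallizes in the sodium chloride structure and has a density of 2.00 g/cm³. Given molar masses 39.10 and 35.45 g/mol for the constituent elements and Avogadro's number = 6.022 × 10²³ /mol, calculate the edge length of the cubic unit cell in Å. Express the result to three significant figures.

6.28 Å

M(KCl) = 74.55 g/mol; Z = 4 formula units per cell.
a³ = Z·M/(N_A·ρ) = 4 × 74.55 / (6.022 × 10²³ × 2.00) = 2.476 × 10^-22 cm³, so a = 6.279 × 10^-8 cm = 6.28 Å.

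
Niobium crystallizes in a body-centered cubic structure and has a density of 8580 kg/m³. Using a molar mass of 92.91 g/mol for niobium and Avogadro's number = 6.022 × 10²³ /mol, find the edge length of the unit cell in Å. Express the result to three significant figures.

With Z = 2 atoms per BCC cell, a³ = Z·M/(N_A·ρ) = 2 × 92.91 / (6.022 × 10²³ × 8.580 g/cm³) = 3.596 × 10^-23 cm³.
a = (3.596 × 10^-23)^(1/3) = 3.301 × 10^-8 cm = 3.30 Å.

3.30 Å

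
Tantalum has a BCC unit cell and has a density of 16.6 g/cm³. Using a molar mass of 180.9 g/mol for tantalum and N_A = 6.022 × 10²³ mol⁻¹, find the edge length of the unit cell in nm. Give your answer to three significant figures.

0.331 nm

With Z = 2 atoms per BCC cell, a³ = Z·M/(N_A·ρ) = 2 × 180.9 / (6.022 × 10²³ × 16.60 g/cm³) = 3.619 × 10^-23 cm³.
a = (3.619 × 10^-23)^(1/3) = 3.308 × 10^-8 cm = 0.331 nm.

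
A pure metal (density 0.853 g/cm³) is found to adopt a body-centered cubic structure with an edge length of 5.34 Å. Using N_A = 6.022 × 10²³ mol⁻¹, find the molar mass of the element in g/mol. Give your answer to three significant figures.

39.1 g/mol

A BCC cell has Z = 2 atoms; a = 5.340 × 10^-8 cm.
M = ρ·N_A·a³/Z = 0.853 × 6.022 × 10²³ × 1.523 × 10^-22 / 2 = 39.1 g/mol.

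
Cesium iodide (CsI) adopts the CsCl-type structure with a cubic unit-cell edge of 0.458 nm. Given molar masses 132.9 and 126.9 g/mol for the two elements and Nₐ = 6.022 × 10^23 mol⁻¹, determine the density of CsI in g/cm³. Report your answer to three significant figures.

The CsCl-type structure contains Z = 1 formula unit per cell; M(CsI) = 132.9 + 126.9 = 259.8 g/mol.
a³ = (4.580 × 10^-8 cm)³ = 9.607 × 10^-23 cm³.
ρ = 1 × 259.8 / (6.022 × 10²³ × 9.607 × 10^-23) = 4.491 g/cm³.

4.49 g/cm³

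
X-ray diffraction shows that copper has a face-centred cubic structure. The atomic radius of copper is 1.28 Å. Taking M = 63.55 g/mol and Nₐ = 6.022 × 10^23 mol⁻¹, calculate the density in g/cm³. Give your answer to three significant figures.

In an FCC lattice, atoms touch along the face diagonal, so √2·a = 4r, giving a = 3.620 Å = 3.620 × 10^-8 cm.
With Z = 4, ρ = Z·M/(N_A·a³) = 4 × 63.55 / (6.022 × 10²³ × 4.745 × 10^-23) = 8.895 g/cm³.

8.90 g/cm³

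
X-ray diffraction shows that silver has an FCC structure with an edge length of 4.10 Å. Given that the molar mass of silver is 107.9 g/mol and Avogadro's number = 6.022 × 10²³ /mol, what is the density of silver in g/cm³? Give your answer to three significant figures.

An FCC unit cell contains Z = 4 atoms.
Cell volume: a³ = (4.10 Å)³ = (4.100 × 10^-8 cm)³ = 6.892 × 10^-23 cm³.
ρ = Z·M/(N_A·a³) = 4 × 107.9 / (6.022 × 10²³ × 6.892 × 10^-23) = 10.40 g/cm³.

10.4 g/cm³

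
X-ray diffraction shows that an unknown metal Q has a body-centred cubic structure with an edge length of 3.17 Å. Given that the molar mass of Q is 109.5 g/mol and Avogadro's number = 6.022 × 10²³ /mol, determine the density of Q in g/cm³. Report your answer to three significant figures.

A BCC unit cell contains Z = 2 atoms.
Cell volume: a³ = (3.17 Å)³ = (3.170 × 10^-8 cm)³ = 3.186 × 10^-23 cm³.
ρ = Z·M/(N_A·a³) = 2 × 109.5 / (6.022 × 10²³ × 3.186 × 10^-23) = 11.42 g/cm³.

11.4 g/cm³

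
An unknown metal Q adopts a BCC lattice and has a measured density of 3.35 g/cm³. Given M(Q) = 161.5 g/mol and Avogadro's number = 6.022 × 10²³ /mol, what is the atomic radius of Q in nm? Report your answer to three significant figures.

For a BCC cell (Z = 2), a³ = Z·M/(N_A·ρ) = 2 × 161.5 / (6.022 × 10²³ × 3.350) = 1.601 × 10^-22 cm³, so a = 5.430 × 10^-8 cm = 0.5430 nm.
Atoms touch along the body diagonal, so √3·a = 4r, so r = 0.4330 × a = 0.235 nm.

0.235 nm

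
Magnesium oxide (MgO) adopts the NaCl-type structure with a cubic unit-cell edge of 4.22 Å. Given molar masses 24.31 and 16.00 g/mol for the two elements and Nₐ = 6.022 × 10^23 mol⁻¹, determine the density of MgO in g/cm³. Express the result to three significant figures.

3.56 g/cm³

The NaCl-type structure contains Z = 4 formula units per cell; M(MgO) = 24.31 + 16.00 = 40.31 g/mol.
a³ = (4.220 × 10^-8 cm)³ = 7.515 × 10^-23 cm³.
ρ = 4 × 40.31 / (6.022 × 10²³ × 7.515 × 10^-23) = 3.563 g/cm³.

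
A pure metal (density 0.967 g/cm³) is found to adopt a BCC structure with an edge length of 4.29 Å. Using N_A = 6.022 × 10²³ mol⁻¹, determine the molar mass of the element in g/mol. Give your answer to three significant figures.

A BCC cell has Z = 2 atoms; a = 4.290 × 10^-8 cm.
M = ρ·N_A·a³/Z = 0.967 × 6.022 × 10²³ × 7.895 × 10^-23 / 2 = 23.0 g/mol.

23.0 g/mol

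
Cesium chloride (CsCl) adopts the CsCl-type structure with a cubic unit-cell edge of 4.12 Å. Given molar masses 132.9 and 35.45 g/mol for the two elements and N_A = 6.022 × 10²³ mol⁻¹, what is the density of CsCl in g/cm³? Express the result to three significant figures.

4.00 g/cm³

The CsCl-type structure contains Z = 1 formula unit per cell; M(CsCl) = 132.9 + 35.45 = 168.35 g/mol.
a³ = (4.120 × 10^-8 cm)³ = 6.993 × 10^-23 cm³.
ρ = 1 × 168.35 / (6.022 × 10²³ × 6.993 × 10^-23) = 3.997 g/cm³.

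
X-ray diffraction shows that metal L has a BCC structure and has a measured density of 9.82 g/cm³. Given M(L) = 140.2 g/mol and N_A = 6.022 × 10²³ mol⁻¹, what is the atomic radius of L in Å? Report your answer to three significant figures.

1.57 Å

For a BCC cell (Z = 2), a³ = Z·M/(N_A·ρ) = 2 × 140.2 / (6.022 × 10²³ × 9.820) = 4.742 × 10^-23 cm³, so a = 3.619 × 10^-8 cm = 3.619 Å.
Atoms touch along the body diagonal, so √3·a = 4r, so r = 0.4330 × a = 1.57 Å.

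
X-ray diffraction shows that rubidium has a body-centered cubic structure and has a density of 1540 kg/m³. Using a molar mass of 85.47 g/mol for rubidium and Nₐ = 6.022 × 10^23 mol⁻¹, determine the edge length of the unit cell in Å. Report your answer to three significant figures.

With Z = 2 atoms per BCC cell, a³ = Z·M/(N_A·ρ) = 2 × 85.47 / (6.022 × 10²³ × 1.540 g/cm³) = 1.843 × 10^-22 cm³.
a = (1.843 × 10^-22)^(1/3) = 5.691 × 10^-8 cm = 5.69 Å.

5.69 Å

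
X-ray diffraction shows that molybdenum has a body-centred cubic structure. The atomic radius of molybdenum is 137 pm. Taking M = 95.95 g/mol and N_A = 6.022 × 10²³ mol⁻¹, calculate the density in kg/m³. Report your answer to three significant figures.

In a BCC lattice, atoms touch along the body diagonal, so √3·a = 4r, giving a = 316.4 pm = 3.164 × 10^-8 cm.
With Z = 2, ρ = Z·M/(N_A·a³) = 2 × 95.95 / (6.022 × 10²³ × 3.167 × 10^-23) = 10.06 g/cm³ = 10100 kg/m³.

10100 kg/m³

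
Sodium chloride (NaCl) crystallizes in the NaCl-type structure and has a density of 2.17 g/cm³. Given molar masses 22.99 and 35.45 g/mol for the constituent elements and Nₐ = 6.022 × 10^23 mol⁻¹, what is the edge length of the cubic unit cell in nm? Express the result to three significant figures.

M(NaCl) = 58.44 g/mol; Z = 4 formula units per cell.
a³ = Z·M/(N_A·ρ) = 4 × 58.44 / (6.022 × 10²³ × 2.17) = 1.789 × 10^-22 cm³, so a = 5.635 × 10^-8 cm = 0.563 nm.

0.563 nm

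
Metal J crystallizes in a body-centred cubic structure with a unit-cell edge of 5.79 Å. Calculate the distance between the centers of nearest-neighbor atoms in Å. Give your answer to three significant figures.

In a BCC structure, atoms touch along the body diagonal, so √3·a = 4r; the nearest-neighbor distance equals 2r = 0.8660·a.
d = 0.8660 × 5.79 = 5.01 Å.

5.01 Å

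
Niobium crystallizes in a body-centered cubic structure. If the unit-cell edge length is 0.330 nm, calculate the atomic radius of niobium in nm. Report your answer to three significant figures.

In a BCC lattice, atoms touch along the body diagonal, so √3·a = 4r.
r = √3·a/4 = 1.7321 × 0.330 / 4 = 0.143 nm.

0.143 nm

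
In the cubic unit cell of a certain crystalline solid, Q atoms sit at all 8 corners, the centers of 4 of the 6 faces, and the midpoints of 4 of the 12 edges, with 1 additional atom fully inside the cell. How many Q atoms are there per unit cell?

5

Corner atoms are shared by 8 cells (1/8 each), face atoms by 2 (1/2 each), edge atoms by 4 (1/4 each), interior atoms are unshared.
Net atoms = 8 × 1/8 + 4 × 1/2 + 4 × 1/4 + 1 = 1 + 2 + 1 + 1 = 5.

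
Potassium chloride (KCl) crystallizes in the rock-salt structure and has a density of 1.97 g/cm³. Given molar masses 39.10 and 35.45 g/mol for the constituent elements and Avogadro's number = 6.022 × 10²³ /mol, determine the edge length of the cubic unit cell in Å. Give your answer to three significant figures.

6.31 Å

M(KCl) = 74.55 g/mol; Z = 4 formula units per cell.
a³ = Z·M/(N_A·ρ) = 4 × 74.55 / (6.022 × 10²³ × 1.97) = 2.514 × 10^-22 cm³, so a = 6.311 × 10^-8 cm = 6.31 Å.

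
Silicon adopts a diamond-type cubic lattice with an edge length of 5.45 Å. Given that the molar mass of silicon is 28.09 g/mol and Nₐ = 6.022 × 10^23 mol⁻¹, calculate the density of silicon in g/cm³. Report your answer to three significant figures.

2.31 g/cm³

A diamond cubic unit cell contains Z = 8 atoms.
Cell volume: a³ = (5.45 Å)³ = (5.450 × 10^-8 cm)³ = 1.619 × 10^-22 cm³.
ρ = Z·M/(N_A·a³) = 8 × 28.09 / (6.022 × 10²³ × 1.619 × 10^-22) = 2.305 g/cm³.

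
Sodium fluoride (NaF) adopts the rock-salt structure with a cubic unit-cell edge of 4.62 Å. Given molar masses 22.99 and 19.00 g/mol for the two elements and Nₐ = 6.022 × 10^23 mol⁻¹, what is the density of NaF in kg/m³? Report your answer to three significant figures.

The rock-salt structure contains Z = 4 formula units per cell; M(NaF) = 22.99 + 19.00 = 41.99 g/mol.
a³ = (4.620 × 10^-8 cm)³ = 9.861 × 10^-23 cm³.
ρ = 4 × 41.99 / (6.022 × 10²³ × 9.861 × 10^-23) = 2.828 g/cm³ = 2830 kg/m³.

2830 kg/m³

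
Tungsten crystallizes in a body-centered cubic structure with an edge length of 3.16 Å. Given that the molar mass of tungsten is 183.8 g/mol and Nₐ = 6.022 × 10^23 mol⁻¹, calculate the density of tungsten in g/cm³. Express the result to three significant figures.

A BCC unit cell contains Z = 2 atoms.
Cell volume: a³ = (3.16 Å)³ = (3.160 × 10^-8 cm)³ = 3.155 × 10^-23 cm³.
ρ = Z·M/(N_A·a³) = 2 × 183.8 / (6.022 × 10²³ × 3.155 × 10^-23) = 19.35 g/cm³.

19.3 g/cm³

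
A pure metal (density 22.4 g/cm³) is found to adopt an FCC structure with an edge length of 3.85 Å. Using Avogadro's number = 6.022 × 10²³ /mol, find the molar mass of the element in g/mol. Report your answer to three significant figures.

192 g/mol

An FCC cell has Z = 4 atoms; a = 3.850 × 10^-8 cm.
M = ρ·N_A·a³/Z = 22.4 × 6.022 × 10²³ × 5.707 × 10^-23 / 4 = 192 g/mol.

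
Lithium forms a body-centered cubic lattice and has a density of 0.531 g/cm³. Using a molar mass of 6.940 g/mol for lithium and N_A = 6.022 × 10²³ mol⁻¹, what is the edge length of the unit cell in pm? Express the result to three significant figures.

With Z = 2 atoms per BCC cell, a³ = Z·M/(N_A·ρ) = 2 × 6.940 / (6.022 × 10²³ × 0.5310 g/cm³) = 4.341 × 10^-23 cm³.
a = (4.341 × 10^-23)^(1/3) = 3.514 × 10^-8 cm = 351 pm.

351 pm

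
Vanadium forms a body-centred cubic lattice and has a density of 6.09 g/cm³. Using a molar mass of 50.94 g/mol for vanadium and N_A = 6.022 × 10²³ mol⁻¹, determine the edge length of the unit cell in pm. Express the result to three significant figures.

With Z = 2 atoms per BCC cell, a³ = Z·M/(N_A·ρ) = 2 × 50.94 / (6.022 × 10²³ × 6.090 g/cm³) = 2.778 × 10^-23 cm³.
a = (2.778 × 10^-23)^(1/3) = 3.029 × 10^-8 cm = 303 pm.

303 pm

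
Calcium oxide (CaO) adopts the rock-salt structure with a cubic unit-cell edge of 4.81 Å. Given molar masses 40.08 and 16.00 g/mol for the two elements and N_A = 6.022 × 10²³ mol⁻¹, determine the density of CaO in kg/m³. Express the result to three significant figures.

3350 kg/m³

The rock-salt structure contains Z = 4 formula units per cell; M(CaO) = 40.08 + 16.00 = 56.08 g/mol.
a³ = (4.810 × 10^-8 cm)³ = 1.113 × 10^-22 cm³.
ρ = 4 × 56.08 / (6.022 × 10²³ × 1.113 × 10^-22) = 3.347 g/cm³ = 3350 kg/m³.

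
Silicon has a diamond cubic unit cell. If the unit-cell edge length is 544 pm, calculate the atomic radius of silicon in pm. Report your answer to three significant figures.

118 pm

In a diamond cubic lattice, nearest neighbors lie along the body diagonal with √3·a = 8r.
r = √3·a/8 = 1.7321 × 544 / 8 = 118 pm.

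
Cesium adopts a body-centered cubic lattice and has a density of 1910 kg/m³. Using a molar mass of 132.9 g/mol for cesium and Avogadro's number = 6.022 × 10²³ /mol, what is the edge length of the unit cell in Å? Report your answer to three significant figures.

With Z = 2 atoms per BCC cell, a³ = Z·M/(N_A·ρ) = 2 × 132.9 / (6.022 × 10²³ × 1.910 g/cm³) = 2.311 × 10^-22 cm³.
a = (2.311 × 10^-22)^(1/3) = 6.137 × 10^-8 cm = 6.14 Å.

6.14 Å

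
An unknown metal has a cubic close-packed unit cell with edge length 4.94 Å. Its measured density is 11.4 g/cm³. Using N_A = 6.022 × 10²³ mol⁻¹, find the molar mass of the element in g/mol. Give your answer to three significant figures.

207 g/mol

An FCC cell has Z = 4 atoms; a = 4.940 × 10^-8 cm.
M = ρ·N_A·a³/Z = 11.4 × 6.022 × 10²³ × 1.206 × 10^-22 / 4 = 207 g/mol.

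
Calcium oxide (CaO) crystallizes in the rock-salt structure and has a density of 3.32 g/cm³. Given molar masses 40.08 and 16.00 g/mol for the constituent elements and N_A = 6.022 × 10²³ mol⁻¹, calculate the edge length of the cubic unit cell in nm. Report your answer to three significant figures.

M(CaO) = 56.08 g/mol; Z = 4 formula units per cell.
a³ = Z·M/(N_A·ρ) = 4 × 56.08 / (6.022 × 10²³ × 3.32) = 1.122 × 10^-22 cm³, so a = 4.823 × 10^-8 cm = 0.482 nm.

0.482 nm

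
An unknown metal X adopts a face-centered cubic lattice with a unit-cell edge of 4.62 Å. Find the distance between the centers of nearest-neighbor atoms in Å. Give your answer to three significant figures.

3.27 Å

In an FCC structure, atoms touch along the face diagonal, so √2·a = 4r; the nearest-neighbor distance equals 2r = 0.7071·a.
d = 0.7071 × 4.62 = 3.27 Å.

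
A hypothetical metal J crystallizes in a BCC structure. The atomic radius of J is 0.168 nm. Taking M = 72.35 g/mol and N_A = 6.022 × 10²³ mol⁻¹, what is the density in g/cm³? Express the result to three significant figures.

In a BCC lattice, atoms touch along the body diagonal, so √3·a = 4r, giving a = 0.3880 nm = 3.880 × 10^-8 cm.
With Z = 2, ρ = Z·M/(N_A·a³) = 2 × 72.35 / (6.022 × 10²³ × 5.840 × 10^-23) = 4.114 g/cm³.

4.11 g/cm³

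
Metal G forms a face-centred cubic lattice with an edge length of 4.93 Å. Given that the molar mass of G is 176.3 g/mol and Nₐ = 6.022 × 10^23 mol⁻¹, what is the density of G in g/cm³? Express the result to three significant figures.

9.77 g/cm³

An FCC unit cell contains Z = 4 atoms.
Cell volume: a³ = (4.93 Å)³ = (4.930 × 10^-8 cm)³ = 1.198 × 10^-22 cm³.
ρ = Z·M/(N_A·a³) = 4 × 176.3 / (6.022 × 10²³ × 1.198 × 10^-22) = 9.773 g/cm³.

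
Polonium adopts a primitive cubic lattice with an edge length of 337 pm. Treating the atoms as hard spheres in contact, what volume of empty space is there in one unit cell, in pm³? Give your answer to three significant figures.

In a simple cubic lattice atoms touch along the cell edge, so a = 2r, so r = 0.5000a = 168.5 pm.
V_cell = a³ = 3.827 × 10^7 pm³; V_atoms = 1 × (4/3)πr³ = 2.004 × 10^7 pm³.
Empty space = 3.827 × 10^7 − 2.004 × 10^7 = 1.82 × 10^7 pm³.

1.82 × 10^7 pm³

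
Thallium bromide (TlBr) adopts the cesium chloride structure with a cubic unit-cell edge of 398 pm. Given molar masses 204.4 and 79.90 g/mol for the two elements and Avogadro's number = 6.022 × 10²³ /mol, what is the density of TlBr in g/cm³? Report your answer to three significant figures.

7.49 g/cm³

The cesium chloride structure contains Z = 1 formula unit per cell; M(TlBr) = 204.4 + 79.90 = 284.3 g/mol.
a³ = (3.980 × 10^-8 cm)³ = 6.304 × 10^-23 cm³.
ρ = 1 × 284.3 / (6.022 × 10²³ × 6.304 × 10^-23) = 7.488 g/cm³.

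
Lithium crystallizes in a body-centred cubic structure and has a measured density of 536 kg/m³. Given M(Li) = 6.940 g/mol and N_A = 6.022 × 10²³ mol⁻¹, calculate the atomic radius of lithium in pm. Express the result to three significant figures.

152 pm

For a BCC cell (Z = 2), a³ = Z·M/(N_A·ρ) = 2 × 6.940 / (6.022 × 10²³ × 0.5360) = 4.300 × 10^-23 cm³, so a = 3.503 × 10^-8 cm = 350.3 pm.
Atoms touch along the body diagonal, so √3·a = 4r, so r = 0.4330 × a = 152 pm.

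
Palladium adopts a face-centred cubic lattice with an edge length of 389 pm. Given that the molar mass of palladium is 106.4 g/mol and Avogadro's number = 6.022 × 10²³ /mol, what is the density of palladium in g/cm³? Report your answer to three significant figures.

12.0 g/cm³

An FCC unit cell contains Z = 4 atoms.
Cell volume: a³ = (389 pm)³ = (3.890 × 10^-8 cm)³ = 5.886 × 10^-23 cm³.
ρ = Z·M/(N_A·a³) = 4 × 106.4 / (6.022 × 10²³ × 5.886 × 10^-23) = 12.01 g/cm³.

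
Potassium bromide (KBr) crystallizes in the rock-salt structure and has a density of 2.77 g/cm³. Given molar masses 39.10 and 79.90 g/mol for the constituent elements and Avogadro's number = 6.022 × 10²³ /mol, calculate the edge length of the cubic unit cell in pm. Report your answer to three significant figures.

658 pm

M(KBr) = 119.0 g/mol; Z = 4 formula units per cell.
a³ = Z·M/(N_A·ρ) = 4 × 119.0 / (6.022 × 10²³ × 2.77) = 2.854 × 10^-22 cm³, so a = 6.584 × 10^-8 cm = 658 pm.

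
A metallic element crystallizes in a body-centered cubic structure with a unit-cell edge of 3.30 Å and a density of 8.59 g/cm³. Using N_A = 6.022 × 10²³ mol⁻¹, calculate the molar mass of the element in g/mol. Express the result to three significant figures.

A BCC cell has Z = 2 atoms; a = 3.300 × 10^-8 cm.
M = ρ·N_A·a³/Z = 8.59 × 6.022 × 10²³ × 3.594 × 10^-23 / 2 = 92.9 g/mol.

92.9 g/mol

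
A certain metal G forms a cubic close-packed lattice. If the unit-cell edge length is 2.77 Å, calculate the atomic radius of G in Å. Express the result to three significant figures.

In an FCC lattice, atoms touch along the face diagonal, so √2·a = 4r.
r = √2·a/4 = 1.4142 × 2.77 / 4 = 0.979 Å.

0.979 Å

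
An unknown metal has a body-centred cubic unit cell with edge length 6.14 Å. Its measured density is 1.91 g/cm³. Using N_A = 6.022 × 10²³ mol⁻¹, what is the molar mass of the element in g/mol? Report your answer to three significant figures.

A BCC cell has Z = 2 atoms; a = 6.140 × 10^-8 cm.
M = ρ·N_A·a³/Z = 1.91 × 6.022 × 10²³ × 2.315 × 10^-22 / 2 = 133 g/mol.

133 g/mol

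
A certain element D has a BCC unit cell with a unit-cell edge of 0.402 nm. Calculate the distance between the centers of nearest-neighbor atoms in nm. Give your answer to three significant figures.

0.348 nm

In a BCC structure, atoms touch along the body diagonal, so √3·a = 4r; the nearest-neighbor distance equals 2r = 0.8660·a.
d = 0.8660 × 0.402 = 0.348 nm.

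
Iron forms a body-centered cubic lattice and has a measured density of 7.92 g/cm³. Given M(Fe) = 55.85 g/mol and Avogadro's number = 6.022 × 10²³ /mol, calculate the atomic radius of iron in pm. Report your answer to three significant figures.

124 pm

For a BCC cell (Z = 2), a³ = Z·M/(N_A·ρ) = 2 × 55.85 / (6.022 × 10²³ × 7.920) = 2.342 × 10^-23 cm³, so a = 2.861 × 10^-8 cm = 286.1 pm.
Atoms touch along the body diagonal, so √3·a = 4r, so r = 0.4330 × a = 124 pm.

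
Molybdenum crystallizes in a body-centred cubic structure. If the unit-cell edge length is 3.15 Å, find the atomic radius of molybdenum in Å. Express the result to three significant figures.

In a BCC lattice, atoms touch along the body diagonal, so √3·a = 4r.
r = √3·a/4 = 1.7321 × 3.15 / 4 = 1.36 Å.

1.36 Å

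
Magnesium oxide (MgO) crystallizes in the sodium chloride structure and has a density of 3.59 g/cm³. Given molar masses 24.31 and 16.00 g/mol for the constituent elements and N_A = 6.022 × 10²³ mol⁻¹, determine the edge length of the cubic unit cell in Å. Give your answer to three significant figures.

4.21 Å

M(MgO) = 40.31 g/mol; Z = 4 formula units per cell.
a³ = Z·M/(N_A·ρ) = 4 × 40.31 / (6.022 × 10²³ × 3.59) = 7.458 × 10^-23 cm³, so a = 4.209 × 10^-8 cm = 4.21 Å.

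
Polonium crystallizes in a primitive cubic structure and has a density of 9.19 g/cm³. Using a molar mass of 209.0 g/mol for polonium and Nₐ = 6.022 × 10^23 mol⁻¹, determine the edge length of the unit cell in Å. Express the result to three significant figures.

With Z = 1 atom per simple cubic cell, a³ = Z·M/(N_A·ρ) = 1 × 209.0 / (6.022 × 10²³ × 9.190 g/cm³) = 3.777 × 10^-23 cm³.
a = (3.777 × 10^-23)^(1/3) = 3.355 × 10^-8 cm = 3.36 Å.

3.36 Å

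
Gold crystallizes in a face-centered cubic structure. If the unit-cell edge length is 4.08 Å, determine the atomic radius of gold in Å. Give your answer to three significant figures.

1.44 Å

In an FCC lattice, atoms touch along the face diagonal, so √2·a = 4r.
r = √2·a/4 = 1.4142 × 4.08 / 4 = 1.44 Å.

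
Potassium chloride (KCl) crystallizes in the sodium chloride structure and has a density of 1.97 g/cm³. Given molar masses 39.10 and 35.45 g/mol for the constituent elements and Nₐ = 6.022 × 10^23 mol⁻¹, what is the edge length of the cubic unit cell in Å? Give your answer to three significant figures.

6.31 Å

M(KCl) = 74.55 g/mol; Z = 4 formula units per cell.
a³ = Z·M/(N_A·ρ) = 4 × 74.55 / (6.022 × 10²³ × 1.97) = 2.514 × 10^-22 cm³, so a = 6.311 × 10^-8 cm = 6.31 Å.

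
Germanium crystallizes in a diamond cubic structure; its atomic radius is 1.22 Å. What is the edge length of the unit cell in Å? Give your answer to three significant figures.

In a diamond cubic lattice, nearest neighbors lie along the body diagonal with √3·a = 8r.
a = 8r/√3 = 8 × 1.22 / 1.7321 = 5.63 Å.

5.63 Å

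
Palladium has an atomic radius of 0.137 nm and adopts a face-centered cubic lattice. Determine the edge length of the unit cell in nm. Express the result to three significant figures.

0.387 nm

In an FCC lattice, atoms touch along the face diagonal, so √2·a = 4r.
a = 4r/√2 = 4 × 0.137 / 1.4142 = 0.387 nm.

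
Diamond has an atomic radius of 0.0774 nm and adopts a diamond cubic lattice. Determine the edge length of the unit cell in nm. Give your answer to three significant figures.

In a diamond cubic lattice, nearest neighbors lie along the body diagonal with √3·a = 8r.
a = 8r/√3 = 8 × 0.0774 / 1.7321 = 0.357 nm.

0.357 nm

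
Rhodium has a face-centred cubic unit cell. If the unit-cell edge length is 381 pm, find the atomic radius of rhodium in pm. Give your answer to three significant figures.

135 pm

In an FCC lattice, atoms touch along the face diagonal, so √2·a = 4r.
r = √2·a/4 = 1.4142 × 381 / 4 = 135 pm.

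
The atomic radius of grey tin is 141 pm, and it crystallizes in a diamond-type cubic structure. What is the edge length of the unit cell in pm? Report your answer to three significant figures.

In a diamond cubic lattice, nearest neighbors lie along the body diagonal with √3·a = 8r.
a = 8r/√3 = 8 × 141 / 1.7321 = 651 pm.

651 pm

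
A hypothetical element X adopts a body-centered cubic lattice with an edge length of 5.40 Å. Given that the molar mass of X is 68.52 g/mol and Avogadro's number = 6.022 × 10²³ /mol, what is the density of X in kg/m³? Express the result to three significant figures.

A BCC unit cell contains Z = 2 atoms.
Cell volume: a³ = (5.40 Å)³ = (5.400 × 10^-8 cm)³ = 1.575 × 10^-22 cm³.
ρ = Z·M/(N_A·a³) = 2 × 68.52 / (6.022 × 10²³ × 1.575 × 10^-22) = 1.445 g/cm³ = 1450 kg/m³.

1450 kg/m³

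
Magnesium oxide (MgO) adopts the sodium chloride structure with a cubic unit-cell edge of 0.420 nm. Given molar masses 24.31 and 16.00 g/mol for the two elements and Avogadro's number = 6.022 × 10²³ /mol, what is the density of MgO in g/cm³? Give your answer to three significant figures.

3.61 g/cm³

The sodium chloride structure contains Z = 4 formula units per cell; M(MgO) = 24.31 + 16.00 = 40.31 g/mol.
a³ = (4.200 × 10^-8 cm)³ = 7.409 × 10^-23 cm³.
ρ = 4 × 40.31 / (6.022 × 10²³ × 7.409 × 10^-23) = 3.614 g/cm³.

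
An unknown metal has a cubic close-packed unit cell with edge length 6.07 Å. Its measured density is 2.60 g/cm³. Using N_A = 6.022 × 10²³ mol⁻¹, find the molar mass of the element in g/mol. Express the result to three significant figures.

87.5 g/mol

An FCC cell has Z = 4 atoms; a = 6.070 × 10^-8 cm.
M = ρ·N_A·a³/Z = 2.60 × 6.022 × 10²³ × 2.236 × 10^-22 / 4 = 87.5 g/mol.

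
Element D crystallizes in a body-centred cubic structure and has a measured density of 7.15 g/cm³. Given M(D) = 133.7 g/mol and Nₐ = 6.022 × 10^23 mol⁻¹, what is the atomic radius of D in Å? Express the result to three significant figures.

For a BCC cell (Z = 2), a³ = Z·M/(N_A·ρ) = 2 × 133.7 / (6.022 × 10²³ × 7.150) = 6.210 × 10^-23 cm³, so a = 3.960 × 10^-8 cm = 3.960 Å.
Atoms touch along the body diagonal, so √3·a = 4r, so r = 0.4330 × a = 1.71 Å.

1.71 Å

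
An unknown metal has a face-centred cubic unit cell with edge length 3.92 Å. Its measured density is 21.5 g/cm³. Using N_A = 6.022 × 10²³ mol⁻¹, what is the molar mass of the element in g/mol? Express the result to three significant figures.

195 g/mol

An FCC cell has Z = 4 atoms; a = 3.920 × 10^-8 cm.
M = ρ·N_A·a³/Z = 21.5 × 6.022 × 10²³ × 6.024 × 10^-23 / 4 = 195 g/mol.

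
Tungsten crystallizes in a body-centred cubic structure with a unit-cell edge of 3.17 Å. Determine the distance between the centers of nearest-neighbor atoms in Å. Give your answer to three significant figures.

In a BCC structure, atoms touch along the body diagonal, so √3·a = 4r; the nearest-neighbor distance equals 2r = 0.8660·a.
d = 0.8660 × 3.17 = 2.75 Å.

2.75 Å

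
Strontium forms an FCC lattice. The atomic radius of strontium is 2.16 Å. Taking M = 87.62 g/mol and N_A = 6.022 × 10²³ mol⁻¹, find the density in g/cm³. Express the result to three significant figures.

In an FCC lattice, atoms touch along the face diagonal, so √2·a = 4r, giving a = 6.109 Å = 6.109 × 10^-8 cm.
With Z = 4, ρ = Z·M/(N_A·a³) = 4 × 87.62 / (6.022 × 10²³ × 2.280 × 10^-22) = 2.552 g/cm³.

2.55 g/cm³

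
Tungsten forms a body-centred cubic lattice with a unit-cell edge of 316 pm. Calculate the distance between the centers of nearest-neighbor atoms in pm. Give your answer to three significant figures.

In a BCC structure, atoms touch along the body diagonal, so √3·a = 4r; the nearest-neighbor distance equals 2r = 0.8660·a.
d = 0.8660 × 316 = 274 pm.

274 pm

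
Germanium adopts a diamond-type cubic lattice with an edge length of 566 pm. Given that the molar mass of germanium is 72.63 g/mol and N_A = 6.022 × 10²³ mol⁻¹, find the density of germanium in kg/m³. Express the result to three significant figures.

5320 kg/m³

A diamond cubic unit cell contains Z = 8 atoms.
Cell volume: a³ = (566 pm)³ = (5.660 × 10^-8 cm)³ = 1.813 × 10^-22 cm³.
ρ = Z·M/(N_A·a³) = 8 × 72.63 / (6.022 × 10²³ × 1.813 × 10^-22) = 5.321 g/cm³ = 5320 kg/m³.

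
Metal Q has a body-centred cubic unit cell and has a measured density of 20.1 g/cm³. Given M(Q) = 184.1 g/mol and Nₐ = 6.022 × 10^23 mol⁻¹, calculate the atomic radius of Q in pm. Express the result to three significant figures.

For a BCC cell (Z = 2), a³ = Z·M/(N_A·ρ) = 2 × 184.1 / (6.022 × 10²³ × 20.10) = 3.042 × 10^-23 cm³, so a = 3.122 × 10^-8 cm = 312.2 pm.
Atoms touch along the body diagonal, so √3·a = 4r, so r = 0.4330 × a = 135 pm.

135 pm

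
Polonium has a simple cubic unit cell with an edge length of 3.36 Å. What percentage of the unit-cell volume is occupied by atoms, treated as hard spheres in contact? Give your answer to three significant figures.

In a simple cubic lattice atoms touch along the cell edge, so a = 2r, so r = 0.5000a = 1.680 Å.
Packing fraction = Z·(4/3)πr³ / a³ = 1 × (4/3)π × (1.680)³ / (3.36)³ = 0.5236 = 52.4%.

52.4%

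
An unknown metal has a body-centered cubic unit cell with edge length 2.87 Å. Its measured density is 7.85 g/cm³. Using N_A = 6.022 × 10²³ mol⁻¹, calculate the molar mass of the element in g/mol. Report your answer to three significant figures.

A BCC cell has Z = 2 atoms; a = 2.870 × 10^-8 cm.
M = ρ·N_A·a³/Z = 7.85 × 6.022 × 10²³ × 2.364 × 10^-23 / 2 = 55.9 g/mol.

55.9 g/mol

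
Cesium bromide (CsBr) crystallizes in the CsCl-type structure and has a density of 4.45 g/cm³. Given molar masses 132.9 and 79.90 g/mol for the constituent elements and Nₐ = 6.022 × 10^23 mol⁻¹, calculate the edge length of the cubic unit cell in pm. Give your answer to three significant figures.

M(CsBr) = 212.8 g/mol; Z = 1 formula unit per cell.
a³ = Z·M/(N_A·ρ) = 1 × 212.8 / (6.022 × 10²³ × 4.45) = 7.941 × 10^-23 cm³, so a = 4.298 × 10^-8 cm = 430 pm.

430 pm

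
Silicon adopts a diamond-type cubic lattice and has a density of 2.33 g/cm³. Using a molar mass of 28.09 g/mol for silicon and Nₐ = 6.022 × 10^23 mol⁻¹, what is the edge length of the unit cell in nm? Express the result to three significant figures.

With Z = 8 atoms per diamond cubic cell, a³ = Z·M/(N_A·ρ) = 8 × 28.09 / (6.022 × 10²³ × 2.330 g/cm³) = 1.602 × 10^-22 cm³.
a = (1.602 × 10^-22)^(1/3) = 5.431 × 10^-8 cm = 0.543 nm.

0.543 nm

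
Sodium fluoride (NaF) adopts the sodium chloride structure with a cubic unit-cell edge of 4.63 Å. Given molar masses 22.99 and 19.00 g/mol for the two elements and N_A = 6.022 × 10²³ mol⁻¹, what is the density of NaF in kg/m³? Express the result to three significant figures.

2810 kg/m³

The sodium chloride structure contains Z = 4 formula units per cell; M(NaF) = 22.99 + 19.00 = 41.99 g/mol.
a³ = (4.630 × 10^-8 cm)³ = 9.925 × 10^-23 cm³.
ρ = 4 × 41.99 / (6.022 × 10²³ × 9.925 × 10^-23) = 2.810 g/cm³ = 2810 kg/m³.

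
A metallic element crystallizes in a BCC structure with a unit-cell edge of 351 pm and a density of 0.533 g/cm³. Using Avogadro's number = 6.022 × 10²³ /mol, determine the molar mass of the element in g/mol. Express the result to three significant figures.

6.94 g/mol

A BCC cell has Z = 2 atoms; a = 3.510 × 10^-8 cm.
M = ρ·N_A·a³/Z = 0.533 × 6.022 × 10²³ × 4.324 × 10^-23 / 2 = 6.94 g/mol.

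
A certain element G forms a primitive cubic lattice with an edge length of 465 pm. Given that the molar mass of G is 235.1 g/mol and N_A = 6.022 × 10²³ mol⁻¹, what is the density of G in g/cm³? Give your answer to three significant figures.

A simple cubic unit cell contains Z = 1 atom.
Cell volume: a³ = (465 pm)³ = (4.650 × 10^-8 cm)³ = 1.005 × 10^-22 cm³.
ρ = Z·M/(N_A·a³) = 1 × 235.1 / (6.022 × 10²³ × 1.005 × 10^-22) = 3.883 g/cm³.

3.88 g/cm³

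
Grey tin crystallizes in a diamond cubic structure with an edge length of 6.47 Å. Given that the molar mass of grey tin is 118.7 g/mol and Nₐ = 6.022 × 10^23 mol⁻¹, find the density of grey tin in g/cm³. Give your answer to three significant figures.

A diamond cubic unit cell contains Z = 8 atoms.
Cell volume: a³ = (6.47 Å)³ = (6.470 × 10^-8 cm)³ = 2.708 × 10^-22 cm³.
ρ = Z·M/(N_A·a³) = 8 × 118.7 / (6.022 × 10²³ × 2.708 × 10^-22) = 5.822 g/cm³.

5.82 g/cm³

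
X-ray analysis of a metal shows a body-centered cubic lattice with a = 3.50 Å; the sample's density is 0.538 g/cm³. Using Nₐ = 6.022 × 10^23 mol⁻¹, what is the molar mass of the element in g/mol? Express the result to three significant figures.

6.95 g/mol

A BCC cell has Z = 2 atoms; a = 3.500 × 10^-8 cm.
M = ρ·N_A·a³/Z = 0.538 × 6.022 × 10²³ × 4.288 × 10^-23 / 2 = 6.95 g/mol.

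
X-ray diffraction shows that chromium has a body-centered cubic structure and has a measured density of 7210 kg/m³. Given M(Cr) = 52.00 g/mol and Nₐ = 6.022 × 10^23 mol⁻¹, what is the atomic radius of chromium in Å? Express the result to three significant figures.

1.25 Å

For a BCC cell (Z = 2), a³ = Z·M/(N_A·ρ) = 2 × 52.00 / (6.022 × 10²³ × 7.210) = 2.395 × 10^-23 cm³, so a = 2.883 × 10^-8 cm = 2.883 Å.
Atoms touch along the body diagonal, so √3·a = 4r, so r = 0.4330 × a = 1.25 Å.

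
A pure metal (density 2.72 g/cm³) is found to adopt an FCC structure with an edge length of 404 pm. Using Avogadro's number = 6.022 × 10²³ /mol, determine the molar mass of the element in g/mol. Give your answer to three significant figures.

27.0 g/mol

An FCC cell has Z = 4 atoms; a = 4.040 × 10^-8 cm.
M = ρ·N_A·a³/Z = 2.72 × 6.022 × 10²³ × 6.594 × 10^-23 / 4 = 27.0 g/mol.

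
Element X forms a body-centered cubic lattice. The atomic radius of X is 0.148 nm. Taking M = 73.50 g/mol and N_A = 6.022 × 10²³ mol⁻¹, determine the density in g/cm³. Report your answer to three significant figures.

In a BCC lattice, atoms touch along the body diagonal, so √3·a = 4r, giving a = 0.3418 nm = 3.418 × 10^-8 cm.
With Z = 2, ρ = Z·M/(N_A·a³) = 2 × 73.50 / (6.022 × 10²³ × 3.993 × 10^-23) = 6.114 g/cm³.

6.11 g/cm³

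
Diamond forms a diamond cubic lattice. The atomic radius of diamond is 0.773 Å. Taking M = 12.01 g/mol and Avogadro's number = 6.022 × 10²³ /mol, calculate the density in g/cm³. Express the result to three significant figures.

3.51 g/cm³

In a diamond cubic lattice, nearest neighbors lie along the body diagonal with √3·a = 8r, giving a = 3.570 Å = 3.570 × 10^-8 cm.
With Z = 8, ρ = Z·M/(N_A·a³) = 8 × 12.01 / (6.022 × 10²³ × 4.551 × 10^-23) = 3.506 g/cm³.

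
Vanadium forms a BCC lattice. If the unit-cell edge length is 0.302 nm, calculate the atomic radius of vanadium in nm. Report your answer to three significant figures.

In a BCC lattice, atoms touch along the body diagonal, so √3·a = 4r.
r = √3·a/4 = 1.7321 × 0.302 / 4 = 0.131 nm.

0.131 nm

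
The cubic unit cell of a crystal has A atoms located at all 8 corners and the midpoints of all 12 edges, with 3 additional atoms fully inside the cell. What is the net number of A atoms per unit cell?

Corner atoms are shared by 8 cells (1/8 each), edge atoms by 4 (1/4 each), interior atoms are unshared.
Net atoms = 8 × 1/8 + 12 × 1/4 + 3 = 1 + 3 + 3 = 7.

7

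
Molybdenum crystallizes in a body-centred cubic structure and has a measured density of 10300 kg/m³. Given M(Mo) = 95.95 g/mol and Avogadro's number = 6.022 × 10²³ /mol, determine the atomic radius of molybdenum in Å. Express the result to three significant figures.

For a BCC cell (Z = 2), a³ = Z·M/(N_A·ρ) = 2 × 95.95 / (6.022 × 10²³ × 10.30) = 3.094 × 10^-23 cm³, so a = 3.139 × 10^-8 cm = 3.139 Å.
Atoms touch along the body diagonal, so √3·a = 4r, so r = 0.4330 × a = 1.36 Å.

1.36 Å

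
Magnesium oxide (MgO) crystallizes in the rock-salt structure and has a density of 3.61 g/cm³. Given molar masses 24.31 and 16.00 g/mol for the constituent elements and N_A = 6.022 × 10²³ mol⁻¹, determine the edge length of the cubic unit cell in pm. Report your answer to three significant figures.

420 pm

M(MgO) = 40.31 g/mol; Z = 4 formula units per cell.
a³ = Z·M/(N_A·ρ) = 4 × 40.31 / (6.022 × 10²³ × 3.61) = 7.417 × 10^-23 cm³, so a = 4.202 × 10^-8 cm = 420 pm.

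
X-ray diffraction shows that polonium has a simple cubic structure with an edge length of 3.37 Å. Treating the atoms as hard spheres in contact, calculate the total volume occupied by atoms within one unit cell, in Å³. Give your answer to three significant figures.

In a simple cubic lattice atoms touch along the cell edge, so a = 2r, so r = 0.5000a = 1.685 Å.
V_atoms = Z × (4/3)πr³ = 1 × (4/3)π × (1.685)³ = 20.0 Å³.

20.0 Å³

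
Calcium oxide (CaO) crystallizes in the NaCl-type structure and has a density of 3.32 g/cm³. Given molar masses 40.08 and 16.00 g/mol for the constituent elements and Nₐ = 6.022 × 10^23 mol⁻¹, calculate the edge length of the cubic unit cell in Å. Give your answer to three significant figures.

4.82 Å

M(CaO) = 56.08 g/mol; Z = 4 formula units per cell.
a³ = Z·M/(N_A·ρ) = 4 × 56.08 / (6.022 × 10²³ × 3.32) = 1.122 × 10^-22 cm³, so a = 4.823 × 10^-8 cm = 4.82 Å.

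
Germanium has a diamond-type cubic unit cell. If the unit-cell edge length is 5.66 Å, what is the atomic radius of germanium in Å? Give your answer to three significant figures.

In a diamond cubic lattice, nearest neighbors lie along the body diagonal with √3·a = 8r.
r = √3·a/8 = 1.7321 × 5.66 / 8 = 1.23 Å.

1.23 Å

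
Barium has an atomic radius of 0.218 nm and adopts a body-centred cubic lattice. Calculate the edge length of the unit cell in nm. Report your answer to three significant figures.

0.503 nm

In a BCC lattice, atoms touch along the body diagonal, so √3·a = 4r.
a = 4r/√3 = 4 × 0.218 / 1.7321 = 0.503 nm.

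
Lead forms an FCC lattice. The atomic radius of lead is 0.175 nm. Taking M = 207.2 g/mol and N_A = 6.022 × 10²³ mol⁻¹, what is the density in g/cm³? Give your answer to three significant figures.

In an FCC lattice, atoms touch along the face diagonal, so √2·a = 4r, giving a = 0.4950 nm = 4.950 × 10^-8 cm.
With Z = 4, ρ = Z·M/(N_A·a³) = 4 × 207.2 / (6.022 × 10²³ × 1.213 × 10^-22) = 11.35 g/cm³.

11.3 g/cm³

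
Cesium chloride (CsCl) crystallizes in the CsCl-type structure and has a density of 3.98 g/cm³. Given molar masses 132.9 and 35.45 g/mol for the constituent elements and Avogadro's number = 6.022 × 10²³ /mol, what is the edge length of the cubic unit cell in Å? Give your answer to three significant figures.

M(CsCl) = 168.35 g/mol; Z = 1 formula unit per cell.
a³ = Z·M/(N_A·ρ) = 1 × 168.35 / (6.022 × 10²³ × 3.98) = 7.024 × 10^-23 cm³, so a = 4.126 × 10^-8 cm = 4.13 Å.

4.13 Å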